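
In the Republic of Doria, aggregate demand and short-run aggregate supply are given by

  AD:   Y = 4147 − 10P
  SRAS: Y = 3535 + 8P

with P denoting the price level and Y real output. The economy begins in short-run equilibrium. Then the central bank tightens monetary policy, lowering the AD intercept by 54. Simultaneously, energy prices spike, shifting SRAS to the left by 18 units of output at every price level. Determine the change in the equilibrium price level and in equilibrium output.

After both shocks: AD is Y = 4093 − 10P and SRAS is Y = 3517 + 8P.
Setting them equal: 576 = 18P, so P = 32.
Y = 4093 − 10·32 = 3773.
Initially P = 34, Y = 3807, so ΔP = -2 and ΔY = -34.

ΔP = -2, ΔY = -34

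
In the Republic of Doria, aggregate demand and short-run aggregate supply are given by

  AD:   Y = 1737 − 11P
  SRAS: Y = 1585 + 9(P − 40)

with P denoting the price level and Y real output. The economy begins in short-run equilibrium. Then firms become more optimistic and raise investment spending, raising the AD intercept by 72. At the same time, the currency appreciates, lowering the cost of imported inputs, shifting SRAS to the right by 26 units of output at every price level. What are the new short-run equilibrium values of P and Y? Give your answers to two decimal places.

P = 27.90, Y = 1502.10

After both shocks: AD is Y = 1809 − 11P and SRAS is Y = 1251 + 9P.
Setting them equal: 558 = 20P, so P = 27.90.
Substituting into AD, Y = 1502.10.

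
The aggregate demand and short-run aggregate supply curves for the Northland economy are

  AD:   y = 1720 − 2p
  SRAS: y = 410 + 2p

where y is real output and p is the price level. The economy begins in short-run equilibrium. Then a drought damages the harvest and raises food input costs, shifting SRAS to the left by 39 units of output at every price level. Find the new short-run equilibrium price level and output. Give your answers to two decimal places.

This is a negative supply shock: SRAS shifts left.
New SRAS: y = 371 + 2p.
Set AD = SRAS: 1720 − 2p = 371 + 2p, so 1349 = 4p and p = 337.25.
Substituting into AD, y = 1045.50.

p = 337.25, y = 1045.50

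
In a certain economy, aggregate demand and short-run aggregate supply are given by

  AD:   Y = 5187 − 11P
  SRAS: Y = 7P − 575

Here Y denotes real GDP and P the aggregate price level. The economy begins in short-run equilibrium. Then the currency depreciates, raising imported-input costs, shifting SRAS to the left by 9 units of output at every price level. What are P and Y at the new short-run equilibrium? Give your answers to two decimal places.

This is a negative supply shock: SRAS shifts left.
New SRAS: Y = 7P − 584.
Set AD = SRAS: 5187 − 11P = 7P − 584, so 5771 = 18P and P = 320.61.
Substituting into AD, Y = 1660.28.

P = 320.61, Y = 1660.28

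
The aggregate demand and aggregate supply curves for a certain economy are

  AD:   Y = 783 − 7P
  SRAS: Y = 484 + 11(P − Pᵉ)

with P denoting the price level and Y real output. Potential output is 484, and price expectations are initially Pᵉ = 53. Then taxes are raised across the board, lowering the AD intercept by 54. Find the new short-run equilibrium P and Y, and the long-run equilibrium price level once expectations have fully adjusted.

AD shifts left: new AD is Y = 729 − 7P. With Pᵉ = 53, SRAS is Y = 11P − 99.
Short run: 729 − 7P = 11P − 99 gives 828 = 18P, so P = 46 and Y = 729 − 7·46 = 407.
Y = 407 is below potential 484; expectations adjust and SRAS shifts right until Y = 484.
Long run: on the new AD curve, 484 = 729 − 7P gives P = 35.

Short run: P = 46, Y = 407. Long run: P = 35.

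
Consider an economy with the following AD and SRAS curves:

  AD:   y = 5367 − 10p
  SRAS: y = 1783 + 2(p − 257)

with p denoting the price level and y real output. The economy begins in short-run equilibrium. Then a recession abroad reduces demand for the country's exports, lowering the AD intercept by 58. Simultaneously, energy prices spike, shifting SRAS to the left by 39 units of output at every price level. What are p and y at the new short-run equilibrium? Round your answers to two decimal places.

p = 339.92, y = 1909.83

After both shocks: AD is y = 5309 − 10p and SRAS is y = 1230 + 2p.
Setting them equal: 4079 = 12p, so p = 339.92.
Substituting into AD, y = 1909.83.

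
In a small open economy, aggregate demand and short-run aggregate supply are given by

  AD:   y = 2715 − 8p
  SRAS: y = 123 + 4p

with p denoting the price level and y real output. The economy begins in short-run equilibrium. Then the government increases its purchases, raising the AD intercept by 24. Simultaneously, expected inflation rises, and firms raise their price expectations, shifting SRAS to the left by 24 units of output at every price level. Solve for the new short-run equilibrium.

p = 220, y = 979

After both shocks: AD is y = 2739 − 8p and SRAS is y = 99 + 4p.
Setting them equal: 2640 = 12p, so p = 220.
y = 2739 − 8·220 = 979.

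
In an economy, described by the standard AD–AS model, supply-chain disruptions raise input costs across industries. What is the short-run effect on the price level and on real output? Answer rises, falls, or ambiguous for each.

This is an adverse supply shock: SRAS shifts left.
Moving along the downward-sloping AD curve, P rises and Y falls.

Price level: rises; output: falls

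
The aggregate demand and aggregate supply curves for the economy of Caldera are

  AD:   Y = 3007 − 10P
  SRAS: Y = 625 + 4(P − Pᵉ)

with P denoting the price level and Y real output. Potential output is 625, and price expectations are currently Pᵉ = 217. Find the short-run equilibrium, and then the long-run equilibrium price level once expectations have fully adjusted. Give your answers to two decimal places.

Short run: with Pᵉ = 217, SRAS is Y = 4P − 243. Setting AD = SRAS gives 3250 = 14P, so P = 232.14 and Y = 3007 − 10P = 685.57.
Output 685.57 is above potential 625, so over time expected prices rise and SRAS shifts left until Y returns to 625.
Long run: Y = 625 on the AD curve gives 625 = 3007 − 10P, so P = 238.20.

Short run: P = 232.14, Y = 685.57. Long run: P = 238.20.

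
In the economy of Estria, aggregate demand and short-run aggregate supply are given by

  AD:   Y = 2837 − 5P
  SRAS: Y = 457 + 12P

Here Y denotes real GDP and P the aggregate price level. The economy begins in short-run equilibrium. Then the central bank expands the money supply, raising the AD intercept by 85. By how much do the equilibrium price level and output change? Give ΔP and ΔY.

ΔP = +5, ΔY = +60

This is a positive demand shock: AD shifts right.
New AD: Y = 2922 − 5P.
Set AD = SRAS: 2922 − 5P = 457 + 12P, so 2465 = 17P and P = 145.
Y = 2922 − 5·145 = 2197.
Initially P = 140, Y = 2137, so ΔP = +5 and ΔY = +60.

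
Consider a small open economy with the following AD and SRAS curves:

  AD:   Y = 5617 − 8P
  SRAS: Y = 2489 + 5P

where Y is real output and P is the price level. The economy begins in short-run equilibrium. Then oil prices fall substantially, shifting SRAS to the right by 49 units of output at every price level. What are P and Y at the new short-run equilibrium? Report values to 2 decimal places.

This is a positive supply shock: SRAS shifts right.
New SRAS: Y = 2538 + 5P.
Set AD = SRAS: 5617 − 8P = 2538 + 5P, so 3079 = 13P and P = 236.85.
Substituting into AD, Y = 3722.23.

P = 236.85, Y = 3722.23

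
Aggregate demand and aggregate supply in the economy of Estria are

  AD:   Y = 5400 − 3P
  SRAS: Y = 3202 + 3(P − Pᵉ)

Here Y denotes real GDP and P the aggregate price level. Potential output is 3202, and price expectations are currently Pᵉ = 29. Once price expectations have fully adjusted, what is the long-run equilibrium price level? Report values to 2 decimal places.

Short run: with Pᵉ = 29, SRAS is Y = 3115 + 3P. Setting AD = SRAS gives 2285 = 6P, so P = 380.83 and Y = 5400 − 3P = 4257.50.
Output 4257.50 is above potential 3202, so over time expected prices rise and SRAS shifts left until Y returns to 3202.
Long run: Y = 3202 on the AD curve gives 3202 = 5400 − 3P, so P = 732.67.

Long-run P = 732.67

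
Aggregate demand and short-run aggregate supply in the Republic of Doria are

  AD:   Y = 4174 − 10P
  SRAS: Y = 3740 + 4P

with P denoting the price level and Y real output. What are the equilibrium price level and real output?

P = 31, Y = 3864

Set AD = SRAS: 4174 − 10P = 3740 + 4P, so 434 = 14P and P = 31.
Then Y = 4174 − 10·31 = 3864.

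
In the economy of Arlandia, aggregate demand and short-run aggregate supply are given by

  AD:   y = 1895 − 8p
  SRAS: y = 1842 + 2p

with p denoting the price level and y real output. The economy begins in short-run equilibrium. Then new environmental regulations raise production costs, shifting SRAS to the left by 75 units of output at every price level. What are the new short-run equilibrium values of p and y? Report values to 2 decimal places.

p = 12.80, y = 1792.60

This is a negative supply shock: SRAS shifts left.
New SRAS: y = 1767 + 2p.
Set AD = SRAS: 1895 − 8p = 1767 + 2p, so 128 = 10p and p = 12.80.
Substituting into AD, y = 1792.60.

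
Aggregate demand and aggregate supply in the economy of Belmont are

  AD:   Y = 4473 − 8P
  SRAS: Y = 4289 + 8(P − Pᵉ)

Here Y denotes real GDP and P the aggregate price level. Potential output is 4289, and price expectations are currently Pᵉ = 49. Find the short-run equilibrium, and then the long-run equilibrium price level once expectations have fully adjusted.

Short run: P = 36, Y = 4185. Long run: P = 23.

Short run: with Pᵉ = 49, SRAS is Y = 3897 + 8P. Setting AD = SRAS gives 576 = 16P, so P = 36 and Y = 4473 − 8·36 = 4185.
Output 4185 is below potential 4289, so over time expected prices fall and SRAS shifts right until Y returns to 4289.
Long run: Y = 4289 on the AD curve gives 4289 = 4473 − 8P, so P = 23.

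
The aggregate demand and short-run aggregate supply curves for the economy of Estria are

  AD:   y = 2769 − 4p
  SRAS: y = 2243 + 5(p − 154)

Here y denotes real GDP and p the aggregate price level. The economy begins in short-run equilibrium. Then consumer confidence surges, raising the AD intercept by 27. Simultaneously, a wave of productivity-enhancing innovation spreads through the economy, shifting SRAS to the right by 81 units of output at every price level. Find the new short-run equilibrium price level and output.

After both shocks: AD is y = 2796 − 4p and SRAS is y = 1554 + 5p.
Setting them equal: 1242 = 9p, so p = 138.
y = 2796 − 4·138 = 2244.

p = 138, y = 2244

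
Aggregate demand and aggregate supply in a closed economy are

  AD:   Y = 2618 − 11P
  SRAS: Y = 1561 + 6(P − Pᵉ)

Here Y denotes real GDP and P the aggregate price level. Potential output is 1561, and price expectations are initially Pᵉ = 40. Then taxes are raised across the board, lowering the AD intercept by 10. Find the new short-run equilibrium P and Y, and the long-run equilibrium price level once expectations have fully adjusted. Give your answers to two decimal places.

AD shifts left: new AD is Y = 2608 − 11P. With Pᵉ = 40, SRAS is Y = 1321 + 6P.
Short run: 2608 − 11P = 1321 + 6P gives 1287 = 17P, so P = 75.71 and Y = 2608 − 11P = 1775.24.
Y = 1775.24 is above potential 1561; expectations adjust and SRAS shifts left until Y = 1561.
Long run: on the new AD curve, 1561 = 2608 − 11P gives P = 95.18.

Short run: P = 75.71, Y = 1775.24. Long run: P = 95.18.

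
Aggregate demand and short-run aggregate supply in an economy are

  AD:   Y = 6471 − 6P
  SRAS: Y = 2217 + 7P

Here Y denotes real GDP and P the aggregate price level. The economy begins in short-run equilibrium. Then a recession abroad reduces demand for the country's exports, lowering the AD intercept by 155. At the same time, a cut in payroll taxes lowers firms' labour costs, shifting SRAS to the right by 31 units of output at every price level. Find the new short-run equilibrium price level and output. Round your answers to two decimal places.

After both shocks: AD is Y = 6316 − 6P and SRAS is Y = 2248 + 7P.
Setting them equal: 4068 = 13P, so P = 312.92.
Substituting into AD, Y = 4438.46.

P = 312.92, Y = 4438.46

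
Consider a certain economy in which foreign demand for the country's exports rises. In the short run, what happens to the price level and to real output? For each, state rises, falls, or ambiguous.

This is a positive demand shock: AD shifts right.
Moving along the upward-sloping SRAS curve, P rises and Y rises.

Price level: rises; output: rises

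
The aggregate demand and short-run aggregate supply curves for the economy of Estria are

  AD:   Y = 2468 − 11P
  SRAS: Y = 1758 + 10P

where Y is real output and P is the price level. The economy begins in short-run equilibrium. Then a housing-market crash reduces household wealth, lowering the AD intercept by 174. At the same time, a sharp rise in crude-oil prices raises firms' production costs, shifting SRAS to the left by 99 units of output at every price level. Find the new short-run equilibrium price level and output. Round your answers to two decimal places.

After both shocks: AD is Y = 2294 − 11P and SRAS is Y = 1659 + 10P.
Setting them equal: 635 = 21P, so P = 30.24.
Substituting into AD, Y = 1961.38.

P = 30.24, Y = 1961.38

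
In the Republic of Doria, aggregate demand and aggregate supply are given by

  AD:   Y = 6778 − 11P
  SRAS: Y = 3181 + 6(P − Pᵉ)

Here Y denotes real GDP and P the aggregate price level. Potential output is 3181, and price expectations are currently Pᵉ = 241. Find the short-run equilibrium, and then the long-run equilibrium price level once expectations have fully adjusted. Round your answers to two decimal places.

Short run: with Pᵉ = 241, SRAS is Y = 1735 + 6P. Setting AD = SRAS gives 5043 = 17P, so P = 296.65 and Y = 6778 − 11P = 3514.88.
Output 3514.88 is above potential 3181, so over time expected prices rise and SRAS shifts left until Y returns to 3181.
Long run: Y = 3181 on the AD curve gives 3181 = 6778 − 11P, so P = 327.00.

Short run: P = 296.65, Y = 3514.88. Long run: P = 327.00.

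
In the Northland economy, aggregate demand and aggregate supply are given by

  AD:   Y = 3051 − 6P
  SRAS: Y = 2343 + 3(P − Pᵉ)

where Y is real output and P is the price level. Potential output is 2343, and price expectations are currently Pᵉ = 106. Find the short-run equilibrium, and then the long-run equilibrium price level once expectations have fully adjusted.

Short run: with Pᵉ = 106, SRAS is Y = 2025 + 3P. Setting AD = SRAS gives 1026 = 9P, so P = 114 and Y = 3051 − 6·114 = 2367.
Output 2367 is above potential 2343, so over time expected prices rise and SRAS shifts left until Y returns to 2343.
Long run: Y = 2343 on the AD curve gives 2343 = 3051 − 6P, so P = 118.

Short run: P = 114, Y = 2367. Long run: P = 118.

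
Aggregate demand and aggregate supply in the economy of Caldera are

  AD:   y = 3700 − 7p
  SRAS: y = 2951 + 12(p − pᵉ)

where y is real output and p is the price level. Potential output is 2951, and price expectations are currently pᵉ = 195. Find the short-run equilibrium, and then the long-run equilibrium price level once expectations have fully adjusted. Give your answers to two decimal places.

Short run: with pᵉ = 195, SRAS is y = 611 + 12p. Setting AD = SRAS gives 3089 = 19p, so p = 162.58 and y = 3700 − 7p = 2561.95.
Output 2561.95 is below potential 2951, so over time expected prices fall and SRAS shifts right until y returns to 2951.
Long run: y = 2951 on the AD curve gives 2951 = 3700 − 7p, so p = 107.00.

Short run: p = 162.58, y = 2561.95. Long run: p = 107.00.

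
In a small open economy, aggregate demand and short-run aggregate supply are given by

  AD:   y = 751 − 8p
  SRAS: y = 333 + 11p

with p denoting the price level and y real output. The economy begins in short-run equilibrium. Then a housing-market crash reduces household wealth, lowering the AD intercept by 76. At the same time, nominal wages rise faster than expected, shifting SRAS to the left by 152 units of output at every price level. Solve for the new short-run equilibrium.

p = 26, y = 467

After both shocks: AD is y = 675 − 8p and SRAS is y = 181 + 11p.
Setting them equal: 494 = 19p, so p = 26.
y = 675 − 8·26 = 467.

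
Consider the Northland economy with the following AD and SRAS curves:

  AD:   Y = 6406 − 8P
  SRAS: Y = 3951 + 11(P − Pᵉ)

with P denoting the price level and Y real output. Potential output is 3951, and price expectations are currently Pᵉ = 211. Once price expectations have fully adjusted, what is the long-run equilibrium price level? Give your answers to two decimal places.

Short run: with Pᵉ = 211, SRAS is Y = 1630 + 11P. Setting AD = SRAS gives 4776 = 19P, so P = 251.37 and Y = 6406 − 8P = 4395.05.
Output 4395.05 is above potential 3951, so over time expected prices rise and SRAS shifts left until Y returns to 3951.
Long run: Y = 3951 on the AD curve gives 3951 = 6406 − 8P, so P = 306.88.

Long-run P = 306.88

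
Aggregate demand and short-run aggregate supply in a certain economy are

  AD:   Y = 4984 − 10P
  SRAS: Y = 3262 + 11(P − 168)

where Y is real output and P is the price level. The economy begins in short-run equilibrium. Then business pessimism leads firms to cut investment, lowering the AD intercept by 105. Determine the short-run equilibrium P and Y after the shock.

P = 165, Y = 3229

This is a negative demand shock: AD shifts left.
New AD: Y = 4879 − 10P.
SRAS can be written Y = 1414 + 11P.
Set AD = SRAS: 4879 − 10P = 1414 + 11P, so 3465 = 21P and P = 165.
Y = 4879 − 10·165 = 3229.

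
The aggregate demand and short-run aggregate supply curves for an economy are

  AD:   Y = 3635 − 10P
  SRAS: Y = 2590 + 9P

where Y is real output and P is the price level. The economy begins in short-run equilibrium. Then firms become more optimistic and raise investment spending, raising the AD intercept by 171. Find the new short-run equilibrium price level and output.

P = 64, Y = 3166

This is a positive demand shock: AD shifts right.
New AD: Y = 3806 − 10P.
Set AD = SRAS: 3806 − 10P = 2590 + 9P, so 1216 = 19P and P = 64.
Y = 3806 − 10·64 = 3166.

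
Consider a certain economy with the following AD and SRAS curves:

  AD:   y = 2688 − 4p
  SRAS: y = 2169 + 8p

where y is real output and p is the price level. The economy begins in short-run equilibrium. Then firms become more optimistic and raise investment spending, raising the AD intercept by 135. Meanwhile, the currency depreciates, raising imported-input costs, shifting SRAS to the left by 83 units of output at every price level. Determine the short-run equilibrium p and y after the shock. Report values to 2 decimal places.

After both shocks: AD is y = 2823 − 4p and SRAS is y = 2086 + 8p.
Setting them equal: 737 = 12p, so p = 61.42.
Substituting into AD, y = 2577.33.

p = 61.42, y = 2577.33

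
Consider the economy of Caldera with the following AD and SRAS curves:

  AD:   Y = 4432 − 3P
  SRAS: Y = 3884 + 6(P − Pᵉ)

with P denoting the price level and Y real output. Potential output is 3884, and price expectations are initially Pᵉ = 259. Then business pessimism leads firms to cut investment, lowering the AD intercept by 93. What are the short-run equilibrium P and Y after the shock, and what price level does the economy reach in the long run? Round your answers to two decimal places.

Short run: P = 223.22, Y = 3669.33. Long run: P = 151.67.

AD shifts left: new AD is Y = 4339 − 3P. With Pᵉ = 259, SRAS is Y = 2330 + 6P.
Short run: 4339 − 3P = 2330 + 6P gives 2009 = 9P, so P = 223.22 and Y = 4339 − 3P = 3669.33.
Y = 3669.33 is below potential 3884; expectations adjust and SRAS shifts right until Y = 3884.
Long run: on the new AD curve, 3884 = 4339 − 3P gives P = 151.67.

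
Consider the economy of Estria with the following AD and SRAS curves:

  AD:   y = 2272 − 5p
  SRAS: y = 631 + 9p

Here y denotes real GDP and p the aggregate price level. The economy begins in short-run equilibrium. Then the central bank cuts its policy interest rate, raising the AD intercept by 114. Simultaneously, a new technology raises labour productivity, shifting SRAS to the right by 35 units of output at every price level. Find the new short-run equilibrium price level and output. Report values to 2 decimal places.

After both shocks: AD is y = 2386 − 5p and SRAS is y = 666 + 9p.
Setting them equal: 1720 = 14p, so p = 122.86.
Substituting into AD, y = 1771.71.

p = 122.86, y = 1771.71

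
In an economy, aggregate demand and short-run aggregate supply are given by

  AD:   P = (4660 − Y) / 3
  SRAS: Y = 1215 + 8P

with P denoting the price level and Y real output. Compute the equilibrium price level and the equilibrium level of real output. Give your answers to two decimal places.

Rearrange AD to Y = 4660 − 3P.
Set AD = SRAS: 4660 − 3P = 1215 + 8P, so 3445 = 11P and P = 313.18.
Substituting into AD, Y = 4660 − 3P = 3720.45.

P = 313.18, Y = 3720.45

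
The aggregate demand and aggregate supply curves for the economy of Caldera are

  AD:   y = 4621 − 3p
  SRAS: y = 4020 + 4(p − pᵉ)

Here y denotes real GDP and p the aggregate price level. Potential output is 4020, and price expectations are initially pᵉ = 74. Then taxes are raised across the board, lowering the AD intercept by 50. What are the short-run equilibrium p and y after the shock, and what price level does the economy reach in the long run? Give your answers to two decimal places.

AD shifts left: new AD is y = 4571 − 3p. With pᵉ = 74, SRAS is y = 3724 + 4p.
Short run: 4571 − 3p = 3724 + 4p gives 847 = 7p, so p = 121.00 and y = 4571 − 3p = 4208.00.
y = 4208.00 is above potential 4020; expectations adjust and SRAS shifts left until y = 4020.
Long run: on the new AD curve, 4020 = 4571 − 3p gives p = 183.67.

Short run: p = 121.00, y = 4208.00. Long run: p = 183.67.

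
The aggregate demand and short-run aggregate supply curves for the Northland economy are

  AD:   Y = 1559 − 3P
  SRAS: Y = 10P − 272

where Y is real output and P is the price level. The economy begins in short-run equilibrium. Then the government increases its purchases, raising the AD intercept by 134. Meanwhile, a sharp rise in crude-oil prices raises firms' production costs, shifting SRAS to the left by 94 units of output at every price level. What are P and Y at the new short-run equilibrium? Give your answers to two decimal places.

P = 158.38, Y = 1217.85

After both shocks: AD is Y = 1693 − 3P and SRAS is Y = 10P − 366.
Setting them equal: 2059 = 13P, so P = 158.38.
Substituting into AD, Y = 1217.85.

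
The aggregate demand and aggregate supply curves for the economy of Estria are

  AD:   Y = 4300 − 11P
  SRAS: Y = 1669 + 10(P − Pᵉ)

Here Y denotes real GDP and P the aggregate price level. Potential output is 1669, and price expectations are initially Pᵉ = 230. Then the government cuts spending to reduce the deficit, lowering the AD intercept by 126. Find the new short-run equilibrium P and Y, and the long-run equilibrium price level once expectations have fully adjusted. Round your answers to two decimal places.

Short run: P = 228.81, Y = 1657.10. Long run: P = 227.73.

AD shifts left: new AD is Y = 4174 − 11P. With Pᵉ = 230, SRAS is Y = 10P − 631.
Short run: 4174 − 11P = 10P − 631 gives 4805 = 21P, so P = 228.81 and Y = 4174 − 11P = 1657.10.
Y = 1657.10 is below potential 1669; expectations adjust and SRAS shifts right until Y = 1669.
Long run: on the new AD curve, 1669 = 4174 − 11P gives P = 227.73.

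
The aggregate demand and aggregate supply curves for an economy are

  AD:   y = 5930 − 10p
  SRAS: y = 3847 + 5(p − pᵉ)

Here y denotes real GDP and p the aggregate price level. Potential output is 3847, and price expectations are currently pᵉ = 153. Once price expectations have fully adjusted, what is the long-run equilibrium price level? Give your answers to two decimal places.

Short run: with pᵉ = 153, SRAS is y = 3082 + 5p. Setting AD = SRAS gives 2848 = 15p, so p = 189.87 and y = 5930 − 10p = 4031.33.
Output 4031.33 is above potential 3847, so over time expected prices rise and SRAS shifts left until y returns to 3847.
Long run: y = 3847 on the AD curve gives 3847 = 5930 − 10p, so p = 208.30.

Long-run p = 208.30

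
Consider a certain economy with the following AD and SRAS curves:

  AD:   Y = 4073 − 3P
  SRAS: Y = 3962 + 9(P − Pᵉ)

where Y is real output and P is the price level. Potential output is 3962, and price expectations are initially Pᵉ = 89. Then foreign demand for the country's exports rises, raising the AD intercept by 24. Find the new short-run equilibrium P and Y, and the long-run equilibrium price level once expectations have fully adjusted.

AD shifts right: new AD is Y = 4097 − 3P. With Pᵉ = 89, SRAS is Y = 3161 + 9P.
Short run: 4097 − 3P = 3161 + 9P gives 936 = 12P, so P = 78 and Y = 4097 − 3·78 = 3863.
Y = 3863 is below potential 3962; expectations adjust and SRAS shifts right until Y = 3962.
Long run: on the new AD curve, 3962 = 4097 − 3P gives P = 45.

Short run: P = 78, Y = 3863. Long run: P = 45.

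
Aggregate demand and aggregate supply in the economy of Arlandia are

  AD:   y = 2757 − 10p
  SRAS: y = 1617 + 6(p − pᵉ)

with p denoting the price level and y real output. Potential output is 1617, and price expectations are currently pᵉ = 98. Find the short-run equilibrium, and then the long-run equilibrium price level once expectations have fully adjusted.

Short run: p = 108, y = 1677. Long run: p = 114.

Short run: with pᵉ = 98, SRAS is y = 1029 + 6p. Setting AD = SRAS gives 1728 = 16p, so p = 108 and y = 2757 − 10·108 = 1677.
Output 1677 is above potential 1617, so over time expected prices rise and SRAS shifts left until y returns to 1617.
Long run: y = 1617 on the AD curve gives 1617 = 2757 − 10p, so p = 114.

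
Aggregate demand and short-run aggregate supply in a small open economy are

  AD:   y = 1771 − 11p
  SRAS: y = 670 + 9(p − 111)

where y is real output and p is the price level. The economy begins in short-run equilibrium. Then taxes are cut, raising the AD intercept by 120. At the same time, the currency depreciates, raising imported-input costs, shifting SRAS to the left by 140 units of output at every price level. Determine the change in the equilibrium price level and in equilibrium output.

After both shocks: AD is y = 1891 − 11p and SRAS is y = 9p − 469.
Setting them equal: 2360 = 20p, so p = 118.
y = 1891 − 11·118 = 593.
Initially p = 105, y = 616, so Δp = +13 and Δy = -23.

Δp = +13, Δy = -23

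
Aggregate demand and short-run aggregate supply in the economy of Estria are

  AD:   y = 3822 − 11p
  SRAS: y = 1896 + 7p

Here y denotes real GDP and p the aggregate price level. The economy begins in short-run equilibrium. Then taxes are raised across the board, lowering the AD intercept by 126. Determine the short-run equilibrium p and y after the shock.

This is a negative demand shock: AD shifts left.
New AD: y = 3696 − 11p.
Set AD = SRAS: 3696 − 11p = 1896 + 7p, so 1800 = 18p and p = 100.
y = 3696 − 11·100 = 2596.

p = 100, y = 2596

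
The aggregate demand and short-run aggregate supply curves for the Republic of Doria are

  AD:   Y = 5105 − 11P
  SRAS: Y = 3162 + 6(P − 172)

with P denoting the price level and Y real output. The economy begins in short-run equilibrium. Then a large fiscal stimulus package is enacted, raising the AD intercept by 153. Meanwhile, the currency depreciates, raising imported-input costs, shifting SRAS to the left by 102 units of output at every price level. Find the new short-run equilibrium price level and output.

P = 190, Y = 3168

After both shocks: AD is Y = 5258 − 11P and SRAS is Y = 2028 + 6P.
Setting them equal: 3230 = 17P, so P = 190.
Y = 5258 − 11·190 = 3168.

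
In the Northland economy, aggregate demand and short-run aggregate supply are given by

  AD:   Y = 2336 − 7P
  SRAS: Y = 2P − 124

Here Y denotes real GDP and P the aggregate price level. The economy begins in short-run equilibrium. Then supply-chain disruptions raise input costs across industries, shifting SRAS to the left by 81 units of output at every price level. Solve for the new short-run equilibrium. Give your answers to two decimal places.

P = 282.33, Y = 359.67

This is a negative supply shock: SRAS shifts left.
New SRAS: Y = 2P − 205.
Set AD = SRAS: 2336 − 7P = 2P − 205, so 2541 = 9P and P = 282.33.
Substituting into AD, Y = 359.67.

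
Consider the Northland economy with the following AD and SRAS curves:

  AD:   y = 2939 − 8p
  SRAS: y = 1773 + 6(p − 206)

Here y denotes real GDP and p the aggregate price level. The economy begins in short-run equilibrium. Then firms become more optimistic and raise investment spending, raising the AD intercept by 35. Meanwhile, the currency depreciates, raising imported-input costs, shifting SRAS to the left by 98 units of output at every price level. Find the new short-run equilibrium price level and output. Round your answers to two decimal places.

p = 181.07, y = 1525.43

After both shocks: AD is y = 2974 − 8p and SRAS is y = 439 + 6p.
Setting them equal: 2535 = 14p, so p = 181.07.
Substituting into AD, y = 1525.43.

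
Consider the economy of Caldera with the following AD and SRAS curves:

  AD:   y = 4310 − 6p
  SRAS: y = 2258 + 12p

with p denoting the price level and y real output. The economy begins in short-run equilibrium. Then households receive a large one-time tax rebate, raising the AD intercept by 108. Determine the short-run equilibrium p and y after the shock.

This is a positive demand shock: AD shifts right.
New AD: y = 4418 − 6p.
Set AD = SRAS: 4418 − 6p = 2258 + 12p, so 2160 = 18p and p = 120.
y = 4418 − 6·120 = 3698.

p = 120, y = 3698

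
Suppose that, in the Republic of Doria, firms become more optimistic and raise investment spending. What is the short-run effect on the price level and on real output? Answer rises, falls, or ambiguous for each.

This is a positive demand shock: AD shifts right.
Moving along the upward-sloping SRAS curve, P rises and Y rises.

Price level: rises; output: rises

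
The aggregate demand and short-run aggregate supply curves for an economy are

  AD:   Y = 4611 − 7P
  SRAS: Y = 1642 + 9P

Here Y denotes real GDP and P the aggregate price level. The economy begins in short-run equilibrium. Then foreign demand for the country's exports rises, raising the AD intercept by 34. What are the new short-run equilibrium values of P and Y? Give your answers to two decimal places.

P = 187.69, Y = 3331.19

This is a positive demand shock: AD shifts right.
New AD: Y = 4645 − 7P.
Set AD = SRAS: 4645 − 7P = 1642 + 9P, so 3003 = 16P and P = 187.69.
Substituting into AD, Y = 3331.19.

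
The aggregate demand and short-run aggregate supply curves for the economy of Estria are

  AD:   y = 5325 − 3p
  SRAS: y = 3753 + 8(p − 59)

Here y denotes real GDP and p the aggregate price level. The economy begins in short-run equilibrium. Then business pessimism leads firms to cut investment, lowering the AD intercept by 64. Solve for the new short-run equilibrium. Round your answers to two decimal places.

p = 180.00, y = 4721.00

This is a negative demand shock: AD shifts left.
New AD: y = 5261 − 3p.
SRAS can be written y = 3281 + 8p.
Set AD = SRAS: 5261 − 3p = 3281 + 8p, so 1980 = 11p and p = 180.00.
Substituting into AD, y = 4721.00.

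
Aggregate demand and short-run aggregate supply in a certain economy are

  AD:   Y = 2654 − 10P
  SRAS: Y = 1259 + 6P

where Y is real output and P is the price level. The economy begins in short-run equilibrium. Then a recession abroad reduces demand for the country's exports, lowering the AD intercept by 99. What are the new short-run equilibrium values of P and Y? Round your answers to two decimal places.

This is a negative demand shock: AD shifts left.
New AD: Y = 2555 − 10P.
Set AD = SRAS: 2555 − 10P = 1259 + 6P, so 1296 = 16P and P = 81.00.
Substituting into AD, Y = 1745.00.

P = 81.00, Y = 1745.00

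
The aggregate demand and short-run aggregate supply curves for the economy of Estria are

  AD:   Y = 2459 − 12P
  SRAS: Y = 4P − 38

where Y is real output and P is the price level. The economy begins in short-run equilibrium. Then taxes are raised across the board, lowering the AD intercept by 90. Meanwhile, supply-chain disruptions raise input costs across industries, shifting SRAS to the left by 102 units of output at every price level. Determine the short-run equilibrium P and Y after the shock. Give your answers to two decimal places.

P = 156.81, Y = 487.25

After both shocks: AD is Y = 2369 − 12P and SRAS is Y = 4P − 140.
Setting them equal: 2509 = 16P, so P = 156.81.
Substituting into AD, Y = 487.25.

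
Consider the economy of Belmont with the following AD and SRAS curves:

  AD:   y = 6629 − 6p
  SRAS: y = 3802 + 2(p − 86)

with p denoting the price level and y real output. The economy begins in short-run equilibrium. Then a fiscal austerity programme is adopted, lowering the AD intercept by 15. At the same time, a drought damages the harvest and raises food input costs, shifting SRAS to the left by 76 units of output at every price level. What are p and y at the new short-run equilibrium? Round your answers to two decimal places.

p = 382.50, y = 4319.00

After both shocks: AD is y = 6614 − 6p and SRAS is y = 3554 + 2p.
Setting them equal: 3060 = 8p, so p = 382.50.
Substituting into AD, y = 4319.00.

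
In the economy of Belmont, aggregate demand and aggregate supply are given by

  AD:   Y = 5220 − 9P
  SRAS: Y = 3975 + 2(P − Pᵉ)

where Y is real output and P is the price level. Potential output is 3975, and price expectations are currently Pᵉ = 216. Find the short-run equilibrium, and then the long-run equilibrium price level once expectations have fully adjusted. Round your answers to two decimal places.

Short run: P = 152.45, Y = 3847.91. Long run: P = 138.33.

Short run: with Pᵉ = 216, SRAS is Y = 3543 + 2P. Setting AD = SRAS gives 1677 = 11P, so P = 152.45 and Y = 5220 − 9P = 3847.91.
Output 3847.91 is below potential 3975, so over time expected prices fall and SRAS shifts right until Y returns to 3975.
Long run: Y = 3975 on the AD curve gives 3975 = 5220 − 9P, so P = 138.33.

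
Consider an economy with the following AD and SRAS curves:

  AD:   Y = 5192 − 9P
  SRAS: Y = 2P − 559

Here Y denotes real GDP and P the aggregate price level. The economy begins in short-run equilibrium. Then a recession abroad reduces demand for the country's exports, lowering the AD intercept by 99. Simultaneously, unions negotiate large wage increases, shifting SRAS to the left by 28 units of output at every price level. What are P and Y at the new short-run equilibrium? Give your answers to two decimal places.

P = 516.36, Y = 445.73

After both shocks: AD is Y = 5093 − 9P and SRAS is Y = 2P − 587.
Setting them equal: 5680 = 11P, so P = 516.36.
Substituting into AD, Y = 445.73.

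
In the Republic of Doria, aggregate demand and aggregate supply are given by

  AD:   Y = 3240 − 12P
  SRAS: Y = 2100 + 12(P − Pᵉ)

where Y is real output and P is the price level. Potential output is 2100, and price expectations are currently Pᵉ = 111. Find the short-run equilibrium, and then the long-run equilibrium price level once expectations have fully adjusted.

Short run: P = 103, Y = 2004. Long run: P = 95.

Short run: with Pᵉ = 111, SRAS is Y = 768 + 12P. Setting AD = SRAS gives 2472 = 24P, so P = 103 and Y = 3240 − 12·103 = 2004.
Output 2004 is below potential 2100, so over time expected prices fall and SRAS shifts right until Y returns to 2100.
Long run: Y = 2100 on the AD curve gives 2100 = 3240 − 12P, so P = 95.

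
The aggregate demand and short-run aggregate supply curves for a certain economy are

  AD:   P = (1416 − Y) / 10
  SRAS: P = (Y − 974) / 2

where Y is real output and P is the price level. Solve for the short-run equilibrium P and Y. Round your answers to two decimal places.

P = 36.83, Y = 1047.67

Rearrange AD to Y = 1416 − 10P.
Rearrange SRAS to Y = 974 + 2P.
Set AD = SRAS: 1416 − 10P = 974 + 2P, so 442 = 12P and P = 36.83.
Substituting into AD, Y = 1416 − 10P = 1047.67.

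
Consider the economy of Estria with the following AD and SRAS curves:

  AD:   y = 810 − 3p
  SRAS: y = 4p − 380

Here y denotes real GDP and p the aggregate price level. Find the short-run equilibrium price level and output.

p = 170, y = 300

Set AD = SRAS: 810 − 3p = 4p − 380, so 1190 = 7p and p = 170.
Then y = 810 − 3·170 = 300.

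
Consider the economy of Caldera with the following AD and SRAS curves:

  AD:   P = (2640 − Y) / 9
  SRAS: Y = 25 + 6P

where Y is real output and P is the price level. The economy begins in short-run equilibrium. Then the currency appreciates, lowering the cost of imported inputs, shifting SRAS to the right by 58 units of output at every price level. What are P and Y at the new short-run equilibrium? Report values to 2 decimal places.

This is a positive supply shock: SRAS shifts right.
New SRAS: Y = 83 + 6P.
Set AD = SRAS: 2640 − 9P = 83 + 6P, so 2557 = 15P and P = 170.47.
Substituting into AD, Y = 1105.80.

P = 170.47, Y = 1105.80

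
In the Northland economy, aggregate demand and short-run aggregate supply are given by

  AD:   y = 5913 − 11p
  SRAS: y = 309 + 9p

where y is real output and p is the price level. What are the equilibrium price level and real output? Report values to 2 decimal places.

p = 280.20, y = 2830.80

Set AD = SRAS: 5913 − 11p = 309 + 9p, so 5604 = 20p and p = 280.20.
Substituting into AD, y = 5913 − 11p = 2830.80.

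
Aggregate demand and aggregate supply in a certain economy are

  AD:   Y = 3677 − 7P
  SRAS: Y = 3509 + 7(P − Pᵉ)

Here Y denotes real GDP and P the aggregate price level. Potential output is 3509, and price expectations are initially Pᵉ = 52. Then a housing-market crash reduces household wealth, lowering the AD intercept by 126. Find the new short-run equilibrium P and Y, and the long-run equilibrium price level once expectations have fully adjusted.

AD shifts left: new AD is Y = 3551 − 7P. With Pᵉ = 52, SRAS is Y = 3145 + 7P.
Short run: 3551 − 7P = 3145 + 7P gives 406 = 14P, so P = 29 and Y = 3551 − 7·29 = 3348.
Y = 3348 is below potential 3509; expectations adjust and SRAS shifts right until Y = 3509.
Long run: on the new AD curve, 3509 = 3551 − 7P gives P = 6.

Short run: P = 29, Y = 3348. Long run: P = 6.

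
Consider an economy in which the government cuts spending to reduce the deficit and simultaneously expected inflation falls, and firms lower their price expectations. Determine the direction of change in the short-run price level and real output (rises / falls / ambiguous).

Price level: falls; output: ambiguous

The first event is a negative demand shock: AD shifts left, which by itself pushes P down and Y down.
The second is a favourable supply shock: SRAS shifts right, which by itself pushes P down and Y up.
Both shocks push P down, so P falls. The two shocks push Y in opposite directions, so the effect on Y is ambiguous.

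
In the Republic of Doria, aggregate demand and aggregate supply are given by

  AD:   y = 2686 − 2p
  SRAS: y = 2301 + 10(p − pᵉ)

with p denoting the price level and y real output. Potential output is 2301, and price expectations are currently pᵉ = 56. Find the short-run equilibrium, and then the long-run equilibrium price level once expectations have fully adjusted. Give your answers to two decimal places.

Short run: p = 78.75, y = 2528.50. Long run: p = 192.50.

Short run: with pᵉ = 56, SRAS is y = 1741 + 10p. Setting AD = SRAS gives 945 = 12p, so p = 78.75 and y = 2686 − 2p = 2528.50.
Output 2528.50 is above potential 2301, so over time expected prices rise and SRAS shifts left until y returns to 2301.
Long run: y = 2301 on the AD curve gives 2301 = 2686 − 2p, so p = 192.50.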